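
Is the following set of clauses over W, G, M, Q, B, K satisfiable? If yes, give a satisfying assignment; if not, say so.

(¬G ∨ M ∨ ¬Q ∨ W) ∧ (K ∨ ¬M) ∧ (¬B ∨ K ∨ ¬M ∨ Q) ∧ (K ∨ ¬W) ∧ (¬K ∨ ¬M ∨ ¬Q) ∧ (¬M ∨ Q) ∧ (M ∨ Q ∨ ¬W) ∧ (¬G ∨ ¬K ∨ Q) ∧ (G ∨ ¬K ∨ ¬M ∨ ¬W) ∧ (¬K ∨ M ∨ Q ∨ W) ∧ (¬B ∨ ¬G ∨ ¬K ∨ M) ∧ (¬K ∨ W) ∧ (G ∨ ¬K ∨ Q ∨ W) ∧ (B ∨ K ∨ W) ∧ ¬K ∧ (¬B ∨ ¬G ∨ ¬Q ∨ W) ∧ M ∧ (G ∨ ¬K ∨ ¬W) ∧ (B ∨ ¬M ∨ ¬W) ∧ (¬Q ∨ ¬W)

Unsatisfiable

Case M = True:
  (K ∨ ¬M) forces K = True.
  Clause (¬K) is falsified — contradiction.
Case M = False:
  Clause (M) is falsified — contradiction.
Both cases fail, so the formula is unsatisfiable.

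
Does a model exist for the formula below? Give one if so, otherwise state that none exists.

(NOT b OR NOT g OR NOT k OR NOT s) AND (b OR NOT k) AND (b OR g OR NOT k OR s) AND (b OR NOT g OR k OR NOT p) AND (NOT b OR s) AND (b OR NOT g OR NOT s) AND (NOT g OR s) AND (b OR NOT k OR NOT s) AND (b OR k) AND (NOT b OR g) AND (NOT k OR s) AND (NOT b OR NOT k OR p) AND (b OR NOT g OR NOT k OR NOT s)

Try s = False:
  (NOT b OR s) forces b = False.
  (b OR NOT k) forces k = False.
  clause (b OR k) is falsified — backtrack.
So s = True.
Set g = True.
  then (b OR NOT g OR NOT s) forces b = True.
  then (NOT b OR NOT g OR NOT k OR NOT s) forces k = False.
Set p = False.
All clauses satisfied.

s = True, g = True, k = False, b = True, p = False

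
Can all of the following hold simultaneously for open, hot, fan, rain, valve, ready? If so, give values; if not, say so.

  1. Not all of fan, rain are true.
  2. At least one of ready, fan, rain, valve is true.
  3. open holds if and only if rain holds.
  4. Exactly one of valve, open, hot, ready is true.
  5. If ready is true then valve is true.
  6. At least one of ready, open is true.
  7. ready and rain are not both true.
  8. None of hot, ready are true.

open=T; hot=F; fan=F; rain=T; valve=F; ready=F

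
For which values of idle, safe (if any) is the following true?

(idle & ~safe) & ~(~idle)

idle = True, safe = False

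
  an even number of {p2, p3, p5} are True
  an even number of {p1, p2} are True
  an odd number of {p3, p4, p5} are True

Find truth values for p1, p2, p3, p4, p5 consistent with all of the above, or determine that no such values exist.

p1=T, p2=T, p3=F, p4=F, p5=T

{p2, p3, p5}: 2 true → even ✓
{p1, p2}: 2 true → even ✓
{p3, p4, p5}: 1 true → odd ✓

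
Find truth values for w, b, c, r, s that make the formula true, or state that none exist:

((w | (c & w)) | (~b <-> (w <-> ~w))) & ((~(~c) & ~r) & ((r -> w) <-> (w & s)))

w=T, b=T, c=T, r=F, s=T

  (w | (c & w)) | (~b <-> (w <-> ~w)) = True
    w | (c & w) = True
      c & w = True
    ~b <-> (w <-> ~w) = True
      ~b = False
      w <-> ~w = False
        ~w = False
  (~(~c) & ~r) & ((r -> w) <-> (w & s)) = True
    ~(~c) & ~r = True
      ~(~c) = True
        ~c = False
      ~r = True
    (r -> w) <-> (w & s) = True
      r -> w = True
      w & s = True
Both conjuncts True, so the formula holds.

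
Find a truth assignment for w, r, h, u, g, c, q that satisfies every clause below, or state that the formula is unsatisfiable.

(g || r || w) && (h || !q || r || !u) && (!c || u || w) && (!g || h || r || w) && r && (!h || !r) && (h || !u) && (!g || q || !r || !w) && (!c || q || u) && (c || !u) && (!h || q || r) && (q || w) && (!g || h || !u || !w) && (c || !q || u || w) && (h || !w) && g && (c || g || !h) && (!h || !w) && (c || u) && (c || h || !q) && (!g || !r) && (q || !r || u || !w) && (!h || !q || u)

UNSATISFIABLE

Case g = True:
  (r) forces r = True.
  Clause (!g || !r) is falsified — contradiction.
Case g = False:
  Clause (g) is falsified — contradiction.
Both cases fail, so the formula is unsatisfiable.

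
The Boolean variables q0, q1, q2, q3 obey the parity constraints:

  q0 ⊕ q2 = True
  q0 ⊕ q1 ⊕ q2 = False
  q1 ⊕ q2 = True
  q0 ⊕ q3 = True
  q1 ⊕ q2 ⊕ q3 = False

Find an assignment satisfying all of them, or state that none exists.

Adding constraints 2, 4, 5 mod 2: every variable appears an even number of times on the left, so the left side is 0.
But the right sides sum to 1 (mod 2). 0 ≠ 1 — the system is inconsistent.

The formula is unsatisfiable.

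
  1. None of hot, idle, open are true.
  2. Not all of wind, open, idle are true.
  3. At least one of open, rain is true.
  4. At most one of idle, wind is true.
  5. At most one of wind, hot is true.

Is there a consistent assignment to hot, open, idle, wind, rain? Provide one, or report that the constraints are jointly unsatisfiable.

hot = False; open = False; idle = False; wind = True; rain = True

  (1) {hot, idle, open}: 0 true — none ✓
  (2) {wind, open, idle}: 1/3 true — not all ✓
  (3) {open, rain}: 1 true — at least one ✓
  (4) {idle, wind}: 1 true — at most one ✓
  (5) {wind, hot}: 1 true — at most one ✓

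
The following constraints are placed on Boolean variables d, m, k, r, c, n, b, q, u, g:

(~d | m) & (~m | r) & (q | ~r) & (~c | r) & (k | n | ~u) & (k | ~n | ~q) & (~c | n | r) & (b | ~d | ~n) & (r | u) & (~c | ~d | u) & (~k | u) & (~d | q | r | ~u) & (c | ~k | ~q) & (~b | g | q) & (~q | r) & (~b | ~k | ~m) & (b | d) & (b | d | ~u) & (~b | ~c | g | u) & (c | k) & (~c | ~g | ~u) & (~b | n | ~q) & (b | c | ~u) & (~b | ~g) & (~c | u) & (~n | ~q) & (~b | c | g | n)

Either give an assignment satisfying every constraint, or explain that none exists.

d=T, m=T, k=T, r=T, c=T, n=F, b=F, q=T, u=T, g=F

Set d = True.
  then (~d | m) forces m = True.
  then (~m | r) forces r = True.
  then (q | ~r) forces q = True.
  then (~n | ~q) forces n = False.
  then (~b | n | ~q) forces b = False.
Try k = False:
  (k | n | ~u) forces u = False.
  (~c | ~d | u) forces c = False.
  clause (c | k) is falsified — backtrack.
So k = True.
  then (~k | u) forces u = True.
  then (c | ~k | ~q) forces c = True.
  then (~c | ~g | ~u) forces g = False.
All clauses satisfied.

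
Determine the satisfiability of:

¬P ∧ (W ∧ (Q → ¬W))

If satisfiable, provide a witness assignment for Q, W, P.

Q = False, W = True, P = False

  ¬P = True
  W ∧ (Q → ¬W) = True
    Q → ¬W = True
      ¬W = False
Both conjuncts True, so the formula holds.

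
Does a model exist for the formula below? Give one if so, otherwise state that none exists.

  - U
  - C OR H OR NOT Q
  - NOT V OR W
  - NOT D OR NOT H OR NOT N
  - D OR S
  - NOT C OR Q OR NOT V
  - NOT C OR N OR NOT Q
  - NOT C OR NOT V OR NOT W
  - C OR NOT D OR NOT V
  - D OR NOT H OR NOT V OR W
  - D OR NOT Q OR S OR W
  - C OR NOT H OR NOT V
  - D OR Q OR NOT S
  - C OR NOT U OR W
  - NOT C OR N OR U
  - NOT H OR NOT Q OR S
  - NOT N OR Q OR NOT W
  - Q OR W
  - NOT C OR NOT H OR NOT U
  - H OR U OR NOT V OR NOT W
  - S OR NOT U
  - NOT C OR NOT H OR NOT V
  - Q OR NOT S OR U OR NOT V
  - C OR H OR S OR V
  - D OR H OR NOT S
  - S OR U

V = False, W = True, Q = True, U = True, D = False, S = True, H = True, C = False, N = True

Unit clause (U) forces U = True.
In (S OR NOT U) only S is left, so S = True.
Set V = False.
Set W = True.
Set Q = True.
Set D = False.
  then (D OR H OR NOT S) forces H = True.
  then (NOT C OR NOT H OR NOT U) forces C = False.
Set N = True.
All clauses satisfied.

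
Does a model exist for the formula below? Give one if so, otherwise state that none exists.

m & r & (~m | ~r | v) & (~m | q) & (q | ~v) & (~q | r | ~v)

Unit clause (m) forces m = True.
Unit clause (r) forces r = True.
In (~m | ~r | v) only v is left, so v = True.
In (~m | q) only q is left, so q = True.
Check each clause:
  (m): m holds.
  (r): r holds.
  (~m | ~r | v): v holds.
  (~m | q): q holds.
  (q | ~v): q holds.
  (~q | r | ~v): r holds.
All clauses satisfied.

v: True, r: True, m: True, q: True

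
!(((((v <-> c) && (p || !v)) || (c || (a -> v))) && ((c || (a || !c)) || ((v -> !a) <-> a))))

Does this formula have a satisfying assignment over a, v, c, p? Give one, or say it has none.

Unsatisfiable — no assignment works.

Case c = True: the formula becomes !((True && True)) = False.
Case c = False: the formula simplifies to !(((!v && (p || !v)) || (a -> v))).
  v = True: this becomes !((False || True)) = False.
  v = False: this becomes !((True || !a)) = False.
Both cases fail — unsatisfiable.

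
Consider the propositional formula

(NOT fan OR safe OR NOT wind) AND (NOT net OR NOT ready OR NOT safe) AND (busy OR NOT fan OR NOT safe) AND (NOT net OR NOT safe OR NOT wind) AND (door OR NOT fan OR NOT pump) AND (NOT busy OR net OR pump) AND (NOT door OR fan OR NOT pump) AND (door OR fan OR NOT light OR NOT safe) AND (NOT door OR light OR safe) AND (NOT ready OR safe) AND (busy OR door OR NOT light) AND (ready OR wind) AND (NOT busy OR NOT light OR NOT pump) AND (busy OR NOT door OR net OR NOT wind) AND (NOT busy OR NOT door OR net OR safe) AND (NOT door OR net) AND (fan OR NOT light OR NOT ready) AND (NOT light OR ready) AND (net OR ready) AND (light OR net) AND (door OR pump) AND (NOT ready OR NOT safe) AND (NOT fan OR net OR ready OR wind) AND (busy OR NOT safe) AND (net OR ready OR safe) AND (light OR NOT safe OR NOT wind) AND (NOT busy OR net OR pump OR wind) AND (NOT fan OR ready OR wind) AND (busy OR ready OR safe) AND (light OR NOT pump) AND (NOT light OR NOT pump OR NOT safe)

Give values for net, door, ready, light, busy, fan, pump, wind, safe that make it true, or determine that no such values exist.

UNSATISFIABLE

Case ready = True:
  (NOT ready OR safe) forces safe = True.
  Clause (NOT ready OR NOT safe) is falsified — contradiction.
Case ready = False:
  (ready OR wind) forces wind = True.
  (NOT light OR ready) forces light = False.
  (net OR ready) forces net = True.
  (NOT net OR NOT safe OR NOT wind) forces safe = False.
  (NOT fan OR safe OR NOT wind) forces fan = False.
  (NOT door OR light OR safe) forces door = False.
  (door OR pump) forces pump = True.
  Clause (light OR NOT pump) is falsified — contradiction.
Both cases fail, so the formula is unsatisfiable.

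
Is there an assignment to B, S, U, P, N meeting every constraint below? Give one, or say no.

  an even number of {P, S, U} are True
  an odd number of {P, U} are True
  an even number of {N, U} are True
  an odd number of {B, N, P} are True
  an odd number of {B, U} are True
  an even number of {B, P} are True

B: False, S: True, U: True, P: False, N: True

{P, S, U}: 2 true → even ✓
{P, U}: 1 true → odd ✓
{N, U}: 2 true → even ✓
{B, N, P}: 1 true → odd ✓
{B, U}: 1 true → odd ✓
{B, P}: 0 true → even ✓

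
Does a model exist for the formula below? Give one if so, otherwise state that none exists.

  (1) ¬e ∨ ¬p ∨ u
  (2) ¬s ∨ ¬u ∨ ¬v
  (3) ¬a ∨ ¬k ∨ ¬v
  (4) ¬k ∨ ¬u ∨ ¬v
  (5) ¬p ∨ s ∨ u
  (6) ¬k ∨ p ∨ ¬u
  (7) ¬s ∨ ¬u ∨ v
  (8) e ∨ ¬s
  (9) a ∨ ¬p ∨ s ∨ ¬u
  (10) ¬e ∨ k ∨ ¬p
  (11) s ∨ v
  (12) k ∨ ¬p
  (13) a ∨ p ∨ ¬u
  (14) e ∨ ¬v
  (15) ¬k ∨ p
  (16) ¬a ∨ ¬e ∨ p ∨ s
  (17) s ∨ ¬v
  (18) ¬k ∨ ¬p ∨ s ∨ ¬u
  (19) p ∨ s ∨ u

k: False; s: True; p: False; e: True; a: False; u: False; v: False

Set k = False.
  then (k ∨ ¬p) forces p = False.
Try s = False:
  (s ∨ v) forces v = True.
  clause (s ∨ ¬v) is falsified — backtrack.
So s = True.
  then (e ∨ ¬s) forces e = True.
Set a = False.
  then (a ∨ p ∨ ¬u) forces u = False.
Set v = False.
All clauses satisfied.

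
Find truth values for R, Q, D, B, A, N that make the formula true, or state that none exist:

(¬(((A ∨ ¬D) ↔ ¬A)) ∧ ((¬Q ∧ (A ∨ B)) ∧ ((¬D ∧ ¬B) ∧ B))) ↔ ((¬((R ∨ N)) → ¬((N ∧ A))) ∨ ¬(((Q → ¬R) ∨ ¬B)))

Unsatisfiable — no assignment works.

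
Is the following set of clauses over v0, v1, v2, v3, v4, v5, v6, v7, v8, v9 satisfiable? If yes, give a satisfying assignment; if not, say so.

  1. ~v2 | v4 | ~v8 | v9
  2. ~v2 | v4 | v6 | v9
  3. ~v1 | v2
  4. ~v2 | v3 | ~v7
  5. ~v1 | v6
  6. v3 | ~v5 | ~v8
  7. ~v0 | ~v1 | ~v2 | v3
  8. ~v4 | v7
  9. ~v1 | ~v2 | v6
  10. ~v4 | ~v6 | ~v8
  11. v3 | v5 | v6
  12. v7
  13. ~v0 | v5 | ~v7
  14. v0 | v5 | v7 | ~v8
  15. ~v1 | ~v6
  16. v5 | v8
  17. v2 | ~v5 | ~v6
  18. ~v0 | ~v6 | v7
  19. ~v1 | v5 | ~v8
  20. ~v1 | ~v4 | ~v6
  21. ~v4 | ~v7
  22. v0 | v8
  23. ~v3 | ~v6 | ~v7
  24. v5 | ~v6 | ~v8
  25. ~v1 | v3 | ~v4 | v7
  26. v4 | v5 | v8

Unit clause (v7) forces v7 = True.
In (~v4 | ~v7) only ~v4 is left, so v4 = False.
Set v0 = False.
  then (v0 | v8) forces v8 = True.
Try v1 = True:
  (~v1 | v2) forces v2 = True.
  (~v2 | v4 | ~v8 | v9) forces v9 = True.
  (~v2 | v3 | ~v7) forces v3 = True.
  (~v1 | v6) forces v6 = True.
  clause (~v1 | ~v6) is falsified — backtrack.
So v1 = False.
Set v2 = True.
  then (~v2 | v4 | ~v8 | v9) forces v9 = True.
  then (~v2 | v3 | ~v7) forces v3 = True.
  then (~v3 | ~v6 | ~v7) forces v6 = False.
Set v5 = True.
All clauses satisfied.

v0 = False; v1 = False; v2 = True; v3 = True; v4 = False; v5 = True; v6 = False; v7 = True; v8 = True; v9 = True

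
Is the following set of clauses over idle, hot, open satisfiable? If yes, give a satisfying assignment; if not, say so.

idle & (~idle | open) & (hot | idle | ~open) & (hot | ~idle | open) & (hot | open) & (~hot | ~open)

idle = True, hot = False, open = True

Unit clause (idle) forces idle = True.
In (~idle | open) only open is left, so open = True.
In (~hot | ~open) only ~hot is left, so hot = False.
Check each clause:
  (idle): idle holds.
  (~idle | open): open holds.
  (hot | idle | ~open): idle holds.
  (hot | ~idle | open): open holds.
  (hot | open): open holds.
  (~hot | ~open): ~hot holds.
All clauses satisfied.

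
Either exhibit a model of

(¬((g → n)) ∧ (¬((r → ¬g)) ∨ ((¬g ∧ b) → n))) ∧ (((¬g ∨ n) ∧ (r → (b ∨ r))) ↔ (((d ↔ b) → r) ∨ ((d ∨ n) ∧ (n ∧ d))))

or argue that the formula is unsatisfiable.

r = False, b = False, n = False, g = True, d = False

  ¬((g → n)) ∧ (¬((r → ¬g)) ∨ ((¬g ∧ b) → n)) = True
    ¬((g → n)) = True
      g → n = False
    ¬((r → ¬g)) ∨ ((¬g ∧ b) → n) = True
      ¬((r → ¬g)) = False
        r → ¬g = True
          ¬g = False
      (¬g ∧ b) → n = True
        ¬g ∧ b = False
          ¬g = False
  ((¬g ∨ n) ∧ (r → (b ∨ r))) ↔ (((d ↔ b) → r) ∨ ((d ∨ n) ∧ (n ∧ d))) = True
    (¬g ∨ n) ∧ (r → (b ∨ r)) = False
      ¬g ∨ n = False
        ¬g = False
      r → (b ∨ r) = True
        b ∨ r = False
    ((d ↔ b) → r) ∨ ((d ∨ n) ∧ (n ∧ d)) = False
      (d ↔ b) → r = False
        d ↔ b = True
      (d ∨ n) ∧ (n ∧ d) = False
        d ∨ n = False
        n ∧ d = False
Both conjuncts True, so the formula holds.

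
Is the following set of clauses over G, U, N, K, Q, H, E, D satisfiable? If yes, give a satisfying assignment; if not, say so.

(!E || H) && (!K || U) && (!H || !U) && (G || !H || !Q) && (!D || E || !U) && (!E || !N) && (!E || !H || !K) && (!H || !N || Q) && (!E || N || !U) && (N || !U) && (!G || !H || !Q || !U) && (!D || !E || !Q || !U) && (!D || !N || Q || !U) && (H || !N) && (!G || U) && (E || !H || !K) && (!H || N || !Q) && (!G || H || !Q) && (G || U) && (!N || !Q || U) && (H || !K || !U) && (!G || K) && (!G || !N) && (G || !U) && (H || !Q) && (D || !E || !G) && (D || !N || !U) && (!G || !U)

Case G = True:
  (!G || U) forces U = True.
  Clause (!G || !U) is falsified — contradiction.
Case G = False:
  (G || U) forces U = True.
  Clause (G || !U) is falsified — contradiction.
Both cases fail, so the formula is unsatisfiable.

Unsatisfiable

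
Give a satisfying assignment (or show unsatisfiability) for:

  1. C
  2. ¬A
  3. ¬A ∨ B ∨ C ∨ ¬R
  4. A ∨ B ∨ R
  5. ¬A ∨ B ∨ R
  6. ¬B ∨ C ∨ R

R = True; C = True; A = False; B = True

Unit clause (C) forces C = True.
Unit clause (¬A) forces A = False.
Set R = True.
Set B = True.
Check each clause:
  (C): C holds.
  (¬A): ¬A holds.
  (¬A ∨ B ∨ C ∨ ¬R): ¬A holds.
  (A ∨ B ∨ R): B holds.
  (¬A ∨ B ∨ R): ¬A holds.
  (¬B ∨ C ∨ R): C holds.
All clauses satisfied.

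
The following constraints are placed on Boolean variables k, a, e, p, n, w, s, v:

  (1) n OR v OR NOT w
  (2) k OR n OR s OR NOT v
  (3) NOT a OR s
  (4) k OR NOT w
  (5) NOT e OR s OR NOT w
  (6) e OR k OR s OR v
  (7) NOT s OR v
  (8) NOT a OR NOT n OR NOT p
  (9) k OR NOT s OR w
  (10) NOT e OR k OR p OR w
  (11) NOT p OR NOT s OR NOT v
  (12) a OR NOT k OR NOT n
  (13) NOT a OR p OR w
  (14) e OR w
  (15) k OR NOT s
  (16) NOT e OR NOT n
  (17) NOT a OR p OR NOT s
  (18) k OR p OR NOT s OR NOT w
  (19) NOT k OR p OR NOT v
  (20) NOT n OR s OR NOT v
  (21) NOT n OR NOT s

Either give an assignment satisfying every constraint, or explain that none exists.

k = True, a = False, e = True, p = True, n = False, w = False, s = False, v = False

Set k = True.
Try a = True:
  (NOT a OR s) forces s = True.
  (NOT s OR v) forces v = True.
  (NOT p OR NOT s OR NOT v) forces p = False.
  clause (NOT a OR p OR NOT s) is falsified — backtrack.
So a = False.
  then (a OR NOT k OR NOT n) forces n = False.
Set e = True.
Set p = True.
Set w = False.
Set s = False.
Set v = False.
All clauses satisfied.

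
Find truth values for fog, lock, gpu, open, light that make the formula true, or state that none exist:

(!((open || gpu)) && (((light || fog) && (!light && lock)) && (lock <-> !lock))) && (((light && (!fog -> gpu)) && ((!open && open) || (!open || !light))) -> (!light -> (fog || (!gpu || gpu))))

The conjunct lock <-> !lock is unsatisfiable on its own:
  lock=F: evaluates to False.
  lock=T: evaluates to False.
So the whole conjunction is unsatisfiable.

The formula is unsatisfiable.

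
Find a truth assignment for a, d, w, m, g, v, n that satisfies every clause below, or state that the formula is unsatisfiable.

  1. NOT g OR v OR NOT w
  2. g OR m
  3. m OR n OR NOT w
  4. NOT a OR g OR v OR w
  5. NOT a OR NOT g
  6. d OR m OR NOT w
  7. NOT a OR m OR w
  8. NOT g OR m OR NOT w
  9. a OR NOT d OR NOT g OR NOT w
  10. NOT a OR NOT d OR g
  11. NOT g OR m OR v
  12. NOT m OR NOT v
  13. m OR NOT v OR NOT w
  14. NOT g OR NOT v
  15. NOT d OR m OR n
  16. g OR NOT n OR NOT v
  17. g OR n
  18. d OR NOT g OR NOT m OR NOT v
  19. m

a = False, d = True, w = False, m = True, g = True, v = False, n = False

Unit clause (m) forces m = True.
In (NOT m OR NOT v) only NOT v is left, so v = False.
Set a = False.
Set d = True.
Set w = False.
Set g = True.
Set n = False.
All clauses satisfied.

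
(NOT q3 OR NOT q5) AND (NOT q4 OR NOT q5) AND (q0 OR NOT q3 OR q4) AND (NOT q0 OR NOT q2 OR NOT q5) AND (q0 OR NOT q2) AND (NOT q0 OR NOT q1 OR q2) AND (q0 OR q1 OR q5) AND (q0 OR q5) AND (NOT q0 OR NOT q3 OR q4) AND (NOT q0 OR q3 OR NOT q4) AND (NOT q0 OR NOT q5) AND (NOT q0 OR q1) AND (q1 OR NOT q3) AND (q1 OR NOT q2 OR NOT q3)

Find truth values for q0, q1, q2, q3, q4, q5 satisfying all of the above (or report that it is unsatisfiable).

q0 = False, q1 = False, q2 = False, q3 = False, q4 = False, q5 = True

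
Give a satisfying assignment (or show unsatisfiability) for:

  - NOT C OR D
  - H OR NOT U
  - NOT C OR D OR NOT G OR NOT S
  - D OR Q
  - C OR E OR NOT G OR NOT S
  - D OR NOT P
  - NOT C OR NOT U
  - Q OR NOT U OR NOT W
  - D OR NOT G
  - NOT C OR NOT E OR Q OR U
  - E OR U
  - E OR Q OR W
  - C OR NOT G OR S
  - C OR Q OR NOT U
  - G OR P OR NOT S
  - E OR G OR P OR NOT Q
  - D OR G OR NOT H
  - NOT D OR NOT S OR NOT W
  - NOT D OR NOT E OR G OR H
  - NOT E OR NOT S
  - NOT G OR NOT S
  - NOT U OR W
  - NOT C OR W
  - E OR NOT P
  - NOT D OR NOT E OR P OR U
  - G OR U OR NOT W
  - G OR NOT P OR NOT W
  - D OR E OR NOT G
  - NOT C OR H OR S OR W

Set S = False.
Set P = True.
  then (D OR NOT P) forces D = True.
  then (E OR NOT P) forces E = True.
Set G = True.
  then (C OR NOT G OR S) forces C = True.
  then (NOT C OR W) forces W = True.
  then (NOT C OR NOT U) forces U = False.
  then (NOT C OR NOT E OR Q OR U) forces Q = True.
Set H = False.
All clauses satisfied.

S: False, P: True, G: True, E: True, Q: True, W: True, C: True, D: True, H: False, U: False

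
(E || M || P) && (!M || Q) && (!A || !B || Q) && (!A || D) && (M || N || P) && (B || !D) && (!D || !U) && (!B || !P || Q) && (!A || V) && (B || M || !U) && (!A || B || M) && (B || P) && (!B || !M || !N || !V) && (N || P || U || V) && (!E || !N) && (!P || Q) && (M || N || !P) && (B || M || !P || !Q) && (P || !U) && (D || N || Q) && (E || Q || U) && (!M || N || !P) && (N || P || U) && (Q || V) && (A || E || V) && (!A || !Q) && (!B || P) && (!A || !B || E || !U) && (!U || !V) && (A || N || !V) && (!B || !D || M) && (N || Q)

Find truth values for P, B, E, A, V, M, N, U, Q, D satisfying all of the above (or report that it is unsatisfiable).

Try P = False:
  (B || P) forces B = True.
  clause (!B || P) is falsified — backtrack.
So P = True.
  then (!P || Q) forces Q = True.
  then (!A || !Q) forces A = False.
Set B = False.
  then (B || !D) forces D = False.
  then (B || M || !P || !Q) forces M = True.
  then (!M || N || !P) forces N = True.
  then (!E || !N) forces E = False.
  then (A || E || V) forces V = True.
  then (!U || !V) forces U = False.
All clauses satisfied.

P = True, B = False, E = False, A = False, V = True, M = True, N = True, U = False, Q = True, D = False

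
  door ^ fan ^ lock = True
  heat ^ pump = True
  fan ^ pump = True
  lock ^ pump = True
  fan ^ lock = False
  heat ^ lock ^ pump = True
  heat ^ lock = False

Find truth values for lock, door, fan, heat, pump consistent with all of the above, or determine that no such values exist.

lock = False, door = True, fan = False, heat = False, pump = True

door ^ fan ^ lock = T ^ F ^ F = True ✓
heat ^ pump = F ^ T = True ✓
fan ^ pump = F ^ T = True ✓
lock ^ pump = F ^ T = True ✓
fan ^ lock = F ^ F = False ✓
heat ^ lock ^ pump = F ^ F ^ T = True ✓
heat ^ lock = F ^ F = False ✓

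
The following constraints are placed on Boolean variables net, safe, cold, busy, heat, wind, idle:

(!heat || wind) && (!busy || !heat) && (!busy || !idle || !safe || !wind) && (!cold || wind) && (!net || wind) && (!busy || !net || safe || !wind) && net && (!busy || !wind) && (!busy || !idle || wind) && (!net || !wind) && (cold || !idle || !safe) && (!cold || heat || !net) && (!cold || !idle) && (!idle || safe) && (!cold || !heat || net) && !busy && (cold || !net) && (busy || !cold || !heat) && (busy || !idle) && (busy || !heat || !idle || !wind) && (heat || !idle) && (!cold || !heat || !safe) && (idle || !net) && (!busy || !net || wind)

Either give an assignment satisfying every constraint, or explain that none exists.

Case net = True:
  (!net || wind) forces wind = True.
  Clause (!net || !wind) is falsified — contradiction.
Case net = False:
  Clause (net) is falsified — contradiction.
Both cases fail, so the formula is unsatisfiable.

No satisfying assignment exists.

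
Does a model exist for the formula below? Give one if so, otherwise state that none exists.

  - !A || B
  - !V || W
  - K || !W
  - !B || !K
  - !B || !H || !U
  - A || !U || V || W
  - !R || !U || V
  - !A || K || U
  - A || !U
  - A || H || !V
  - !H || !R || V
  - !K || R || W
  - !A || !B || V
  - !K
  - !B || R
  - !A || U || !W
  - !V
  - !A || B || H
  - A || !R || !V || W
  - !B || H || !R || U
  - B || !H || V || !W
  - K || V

UNSATISFIABLE

Case V = True:
  Clause (!V) is falsified — contradiction.
Case V = False:
  (!K) forces K = False.
  Clause (K || V) is falsified — contradiction.
Both cases fail, so the formula is unsatisfiable.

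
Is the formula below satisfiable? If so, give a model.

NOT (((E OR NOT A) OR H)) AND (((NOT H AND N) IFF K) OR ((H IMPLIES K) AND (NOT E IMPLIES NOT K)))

E=F, A=T, N=T, K=T, H=F

  NOT (((E OR NOT A) OR H)) = True
    (E OR NOT A) OR H = False
      E OR NOT A = False
        NOT A = False
  ((NOT H AND N) IFF K) OR ((H IMPLIES K) AND (NOT E IMPLIES NOT K)) = True
    (NOT H AND N) IFF K = True
      NOT H AND N = True
        NOT H = True
    (H IMPLIES K) AND (NOT E IMPLIES NOT K) = False
      H IMPLIES K = True
      NOT E IMPLIES NOT K = False
        NOT E = True
        NOT K = False
Both conjuncts True, so the formula holds.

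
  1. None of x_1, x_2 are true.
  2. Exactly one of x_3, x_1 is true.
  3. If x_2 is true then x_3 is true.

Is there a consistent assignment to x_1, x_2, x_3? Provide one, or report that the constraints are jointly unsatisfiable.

x_1 = False, x_2 = False, x_3 = True

  (1) {x_1, x_2}: 0 true — none ✓
  (2) {x_3, x_1}: 1 true — exactly one ✓
  (3) x_2=F ⇒ x_3: vacuous ✓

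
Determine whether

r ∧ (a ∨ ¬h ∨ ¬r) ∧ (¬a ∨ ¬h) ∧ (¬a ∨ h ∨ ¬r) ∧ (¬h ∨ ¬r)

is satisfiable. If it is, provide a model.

r: True, h: False, a: False

Unit clause (r) forces r = True.
In (¬h ∨ ¬r) only ¬h is left, so h = False.
In (¬a ∨ h ∨ ¬r) only ¬a is left, so a = False.
All clauses satisfied.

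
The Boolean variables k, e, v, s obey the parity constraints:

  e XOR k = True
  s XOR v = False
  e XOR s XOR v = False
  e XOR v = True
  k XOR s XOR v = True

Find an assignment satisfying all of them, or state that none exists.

k=T, e=F, v=T, s=T

e XOR k = F XOR T = True ✓
s XOR v = T XOR T = False ✓
e XOR s XOR v = F XOR T XOR T = False ✓
e XOR v = F XOR T = True ✓
k XOR s XOR v = T XOR T XOR T = True ✓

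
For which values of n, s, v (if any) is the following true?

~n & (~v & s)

n: False, s: True, v: False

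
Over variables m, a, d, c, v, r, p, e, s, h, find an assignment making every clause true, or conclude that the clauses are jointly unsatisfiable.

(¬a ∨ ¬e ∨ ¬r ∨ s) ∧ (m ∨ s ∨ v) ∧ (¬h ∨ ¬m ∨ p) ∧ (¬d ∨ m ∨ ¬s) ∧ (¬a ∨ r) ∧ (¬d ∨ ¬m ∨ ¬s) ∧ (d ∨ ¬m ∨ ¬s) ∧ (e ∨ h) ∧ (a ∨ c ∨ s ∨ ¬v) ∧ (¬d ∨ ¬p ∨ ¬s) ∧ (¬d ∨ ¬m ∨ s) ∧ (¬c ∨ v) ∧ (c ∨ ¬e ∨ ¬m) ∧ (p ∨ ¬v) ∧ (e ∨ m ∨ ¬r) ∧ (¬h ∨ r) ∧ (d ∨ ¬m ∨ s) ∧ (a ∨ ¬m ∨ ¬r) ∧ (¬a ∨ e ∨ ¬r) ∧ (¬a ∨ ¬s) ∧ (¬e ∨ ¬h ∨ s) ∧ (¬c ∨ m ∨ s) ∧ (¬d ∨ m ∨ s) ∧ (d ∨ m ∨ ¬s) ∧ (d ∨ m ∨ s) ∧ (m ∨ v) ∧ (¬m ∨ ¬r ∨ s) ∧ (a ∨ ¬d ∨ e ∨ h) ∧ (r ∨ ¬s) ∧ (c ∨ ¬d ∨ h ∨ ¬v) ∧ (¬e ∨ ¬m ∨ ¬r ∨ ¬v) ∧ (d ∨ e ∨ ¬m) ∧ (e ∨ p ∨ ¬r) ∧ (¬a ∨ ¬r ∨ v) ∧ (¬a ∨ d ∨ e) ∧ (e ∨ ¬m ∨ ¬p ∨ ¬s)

Case d = True:
  If m = True:
    (¬d ∨ ¬m ∨ ¬s) forces s = False.
    clause (¬d ∨ ¬m ∨ s) is falsified.
  If m = False:
    (¬d ∨ m ∨ ¬s) forces s = False.
    clause (¬d ∨ m ∨ s) is falsified.
  Every sub-case reaches a contradiction.
Case d = False:
  If m = True:
    (d ∨ ¬m ∨ ¬s) forces s = False.
    clause (d ∨ ¬m ∨ s) is falsified.
  If m = False:
    (d ∨ m ∨ ¬s) forces s = False.
    clause (d ∨ m ∨ s) is falsified.
  Every sub-case reaches a contradiction.
Both cases fail, so the formula is unsatisfiable.

The formula is unsatisfiable.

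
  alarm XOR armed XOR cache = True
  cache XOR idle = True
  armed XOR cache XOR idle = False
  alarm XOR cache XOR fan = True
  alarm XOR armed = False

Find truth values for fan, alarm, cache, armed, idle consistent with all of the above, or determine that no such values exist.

fan = True, alarm = True, cache = True, armed = True, idle = False

alarm XOR armed XOR cache = T XOR T XOR T = True ✓
cache XOR idle = T XOR F = True ✓
armed XOR cache XOR idle = T XOR T XOR F = False ✓
alarm XOR cache XOR fan = T XOR T XOR T = True ✓
alarm XOR armed = T XOR T = False ✓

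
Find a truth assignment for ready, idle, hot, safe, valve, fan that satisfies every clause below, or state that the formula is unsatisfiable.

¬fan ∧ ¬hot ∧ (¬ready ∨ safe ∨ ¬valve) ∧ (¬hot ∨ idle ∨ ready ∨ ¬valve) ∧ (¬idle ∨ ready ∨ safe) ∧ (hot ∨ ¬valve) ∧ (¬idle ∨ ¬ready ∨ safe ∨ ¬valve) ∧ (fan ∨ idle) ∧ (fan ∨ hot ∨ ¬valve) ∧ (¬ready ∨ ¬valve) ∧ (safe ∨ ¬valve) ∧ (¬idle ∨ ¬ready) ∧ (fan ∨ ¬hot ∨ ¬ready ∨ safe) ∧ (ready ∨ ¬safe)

Unsatisfiable — no assignment works.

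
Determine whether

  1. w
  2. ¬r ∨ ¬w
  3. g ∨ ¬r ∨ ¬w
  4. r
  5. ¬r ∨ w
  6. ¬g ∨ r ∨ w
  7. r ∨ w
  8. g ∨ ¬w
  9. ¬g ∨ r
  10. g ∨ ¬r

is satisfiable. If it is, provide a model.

Unsatisfiable

Case w = True:
  (¬r ∨ ¬w) forces r = False.
  Clause (r) is falsified — contradiction.
Case w = False:
  Clause (w) is falsified — contradiction.
Both cases fail, so the formula is unsatisfiable.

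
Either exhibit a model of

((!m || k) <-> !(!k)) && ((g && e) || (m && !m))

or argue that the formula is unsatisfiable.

k: True, e: True, g: True, m: False

  (!m || k) <-> !(!k) = True
    !m || k = True
      !m = True
    !(!k) = True
      !k = False
  (g && e) || (m && !m) = True
    g && e = True
    m && !m = False
      !m = True
Both conjuncts True, so the formula holds.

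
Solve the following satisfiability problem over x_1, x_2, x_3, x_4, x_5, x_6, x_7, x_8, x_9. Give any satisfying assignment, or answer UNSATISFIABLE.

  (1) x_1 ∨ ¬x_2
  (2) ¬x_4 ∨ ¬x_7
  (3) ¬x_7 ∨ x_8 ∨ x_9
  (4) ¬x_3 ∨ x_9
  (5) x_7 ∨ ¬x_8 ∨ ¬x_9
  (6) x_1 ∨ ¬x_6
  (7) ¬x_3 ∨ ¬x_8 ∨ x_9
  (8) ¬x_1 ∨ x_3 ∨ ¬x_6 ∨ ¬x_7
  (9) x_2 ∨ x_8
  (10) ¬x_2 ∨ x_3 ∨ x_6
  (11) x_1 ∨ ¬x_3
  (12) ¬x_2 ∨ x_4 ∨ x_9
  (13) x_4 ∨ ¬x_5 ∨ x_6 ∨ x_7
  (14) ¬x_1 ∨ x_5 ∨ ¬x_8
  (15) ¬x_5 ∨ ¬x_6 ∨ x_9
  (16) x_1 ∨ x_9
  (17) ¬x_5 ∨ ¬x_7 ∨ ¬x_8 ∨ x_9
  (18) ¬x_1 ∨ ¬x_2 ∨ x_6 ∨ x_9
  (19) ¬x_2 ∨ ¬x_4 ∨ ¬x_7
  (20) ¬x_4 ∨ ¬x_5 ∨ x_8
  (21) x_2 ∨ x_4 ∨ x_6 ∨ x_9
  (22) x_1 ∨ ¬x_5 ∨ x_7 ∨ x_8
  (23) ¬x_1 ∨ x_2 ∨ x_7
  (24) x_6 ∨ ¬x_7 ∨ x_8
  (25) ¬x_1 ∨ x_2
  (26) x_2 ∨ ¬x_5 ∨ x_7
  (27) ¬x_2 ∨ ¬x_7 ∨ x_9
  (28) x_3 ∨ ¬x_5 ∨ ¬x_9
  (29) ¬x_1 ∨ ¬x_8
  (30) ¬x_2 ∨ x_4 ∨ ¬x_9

Set x_1 = True.
  then (¬x_1 ∨ x_2) forces x_2 = True.
  then (¬x_1 ∨ ¬x_8) forces x_8 = False.
Set x_3 = False.
  then (¬x_2 ∨ x_3 ∨ x_6) forces x_6 = True.
  then (¬x_1 ∨ x_3 ∨ ¬x_6 ∨ ¬x_7) forces x_7 = False.
Try x_4 = False:
  (¬x_2 ∨ x_4 ∨ x_9) forces x_9 = True.
  clause (¬x_2 ∨ x_4 ∨ ¬x_9) is falsified — backtrack.
So x_4 = True.
  then (¬x_4 ∨ ¬x_5 ∨ x_8) forces x_5 = False.
Set x_9 = False.
All clauses satisfied.

x_1 = True, x_2 = True, x_3 = False, x_4 = True, x_5 = False, x_6 = True, x_7 = False, x_8 = False, x_9 = False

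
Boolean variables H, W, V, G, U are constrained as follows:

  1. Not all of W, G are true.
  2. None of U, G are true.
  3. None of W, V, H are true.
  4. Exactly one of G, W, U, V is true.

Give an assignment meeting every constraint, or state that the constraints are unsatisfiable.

Case W = True:
  Constraint (3) is violated (W=T) — contradiction.
Case W = False:
  (2) forces U = False.
  (2) forces G = False.
  (3) forces V = False.
  Constraint (4) is violated (G=F, W=F, U=F, V=F) — contradiction.
Both cases fail — unsatisfiable.

Unsatisfiable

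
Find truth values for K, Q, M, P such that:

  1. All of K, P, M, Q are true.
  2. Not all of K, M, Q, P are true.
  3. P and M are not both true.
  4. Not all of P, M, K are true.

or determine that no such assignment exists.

The formula is unsatisfiable.

Case K = True:
  (1) forces P = True.
  (1) forces M = True.
  Constraint (3) is violated (P=T, M=T) — contradiction.
Case K = False:
  Constraint (1) is violated (K=F) — contradiction.
Both cases fail — unsatisfiable.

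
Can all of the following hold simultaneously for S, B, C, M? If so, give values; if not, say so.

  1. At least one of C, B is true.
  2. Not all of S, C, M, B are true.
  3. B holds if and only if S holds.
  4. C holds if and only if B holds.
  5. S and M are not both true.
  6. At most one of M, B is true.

S = True, B = True, C = True, M = False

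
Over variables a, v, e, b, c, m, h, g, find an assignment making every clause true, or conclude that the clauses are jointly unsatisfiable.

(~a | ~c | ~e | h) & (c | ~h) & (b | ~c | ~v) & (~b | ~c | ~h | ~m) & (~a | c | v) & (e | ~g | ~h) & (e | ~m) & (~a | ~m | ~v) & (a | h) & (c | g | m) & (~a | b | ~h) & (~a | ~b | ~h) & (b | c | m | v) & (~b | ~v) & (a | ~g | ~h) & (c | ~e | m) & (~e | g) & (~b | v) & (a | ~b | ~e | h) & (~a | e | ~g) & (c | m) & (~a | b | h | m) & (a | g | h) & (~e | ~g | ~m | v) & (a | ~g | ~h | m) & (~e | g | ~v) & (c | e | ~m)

Set a = False.
  then (a | h) forces h = True.
  then (a | ~g | ~h) forces g = False.
  then (~e | g) forces e = False.
  then (c | ~h) forces c = True.
  then (e | ~m) forces m = False.
Try v = True:
  (b | ~c | ~v) forces b = True.
  clause (~b | ~v) is falsified — backtrack.
So v = False.
  then (~b | v) forces b = False.
All clauses satisfied.

a: False, v: False, e: False, b: False, c: True, m: False, h: True, g: False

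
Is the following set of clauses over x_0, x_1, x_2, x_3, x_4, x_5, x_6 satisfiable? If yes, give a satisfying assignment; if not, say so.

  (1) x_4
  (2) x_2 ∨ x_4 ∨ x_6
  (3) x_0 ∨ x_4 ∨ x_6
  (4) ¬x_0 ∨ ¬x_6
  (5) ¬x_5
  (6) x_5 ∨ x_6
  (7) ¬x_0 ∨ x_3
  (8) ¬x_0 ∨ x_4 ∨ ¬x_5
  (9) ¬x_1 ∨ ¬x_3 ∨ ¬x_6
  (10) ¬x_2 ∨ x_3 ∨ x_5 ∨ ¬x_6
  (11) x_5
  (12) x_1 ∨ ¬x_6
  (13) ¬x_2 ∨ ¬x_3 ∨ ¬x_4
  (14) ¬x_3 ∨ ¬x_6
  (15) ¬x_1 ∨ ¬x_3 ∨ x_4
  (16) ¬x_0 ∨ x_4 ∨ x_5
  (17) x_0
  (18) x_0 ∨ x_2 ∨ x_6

Case x_5 = True:
  Clause (¬x_5) is falsified — contradiction.
Case x_5 = False:
  Clause (x_5) is falsified — contradiction.
Both cases fail, so the formula is unsatisfiable.

The formula is unsatisfiable.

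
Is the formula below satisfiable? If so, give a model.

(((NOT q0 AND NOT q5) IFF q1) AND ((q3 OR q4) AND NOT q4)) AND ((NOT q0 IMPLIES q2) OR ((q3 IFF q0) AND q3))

q0 = True, q1 = False, q2 = False, q3 = True, q4 = False, q5 = False

  ((NOT q0 AND NOT q5) IFF q1) AND ((q3 OR q4) AND NOT q4) = True
    (NOT q0 AND NOT q5) IFF q1 = True
      NOT q0 AND NOT q5 = False
        NOT q0 = False
        NOT q5 = True
    (q3 OR q4) AND NOT q4 = True
      q3 OR q4 = True
      NOT q4 = True
  (NOT q0 IMPLIES q2) OR ((q3 IFF q0) AND q3) = True
    NOT q0 IMPLIES q2 = True
      NOT q0 = False
    (q3 IFF q0) AND q3 = True
      q3 IFF q0 = True
Both conjuncts True, so the formula holds.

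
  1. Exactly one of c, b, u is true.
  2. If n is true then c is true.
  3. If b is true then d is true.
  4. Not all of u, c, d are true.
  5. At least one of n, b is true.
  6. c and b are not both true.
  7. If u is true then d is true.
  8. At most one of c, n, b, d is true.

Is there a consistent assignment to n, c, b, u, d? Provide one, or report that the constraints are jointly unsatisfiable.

No satisfying assignment exists.

Case n = True:
  (2) with n=T forces c = True.
  Constraint (8) is violated (c=T, n=T) — contradiction.
Case n = False:
  (5) with n=F forces b = True.
  (1) with b=T forces c = False.
  (1) with b=T forces u = False.
  (3) with b=T forces d = True.
  Constraint (8) is violated (b=T, d=T) — contradiction.
Both cases fail — unsatisfiable.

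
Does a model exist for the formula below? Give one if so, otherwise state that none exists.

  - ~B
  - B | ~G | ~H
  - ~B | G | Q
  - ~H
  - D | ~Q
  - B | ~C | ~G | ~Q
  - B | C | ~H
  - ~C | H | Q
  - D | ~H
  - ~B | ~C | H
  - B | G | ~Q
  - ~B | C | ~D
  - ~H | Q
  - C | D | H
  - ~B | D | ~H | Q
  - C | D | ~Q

Unit clause (~B) forces B = False.
Unit clause (~H) forces H = False.
Try D = False:
  (D | ~Q) forces Q = False.
  (~C | H | Q) forces C = False.
  clause (C | D | H) is falsified — backtrack.
So D = True.
Set G = True.
Try C = True:
  (B | ~C | ~G | ~Q) forces Q = False.
  clause (~C | H | Q) is falsified — backtrack.
So C = False.
Set Q = False.
All clauses satisfied.

H = False, B = False, D = True, G = True, C = False, Q = False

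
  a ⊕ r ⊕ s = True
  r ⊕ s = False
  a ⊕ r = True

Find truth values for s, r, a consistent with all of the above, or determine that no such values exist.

s = False, r = False, a = True

a ⊕ r ⊕ s = T ⊕ F ⊕ F = True ✓
r ⊕ s = F ⊕ F = False ✓
a ⊕ r = T ⊕ F = True ✓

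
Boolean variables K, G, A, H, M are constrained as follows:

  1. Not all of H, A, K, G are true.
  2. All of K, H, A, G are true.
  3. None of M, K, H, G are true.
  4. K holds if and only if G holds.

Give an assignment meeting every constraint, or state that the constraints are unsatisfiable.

Unsatisfiable — no assignment works.

Case K = True:
  Constraint (3) is violated (K=T) — contradiction.
Case K = False:
  Constraint (2) is violated (K=F) — contradiction.
Both cases fail — unsatisfiable.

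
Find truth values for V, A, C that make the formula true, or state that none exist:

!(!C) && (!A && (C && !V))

V: False, A: False, C: True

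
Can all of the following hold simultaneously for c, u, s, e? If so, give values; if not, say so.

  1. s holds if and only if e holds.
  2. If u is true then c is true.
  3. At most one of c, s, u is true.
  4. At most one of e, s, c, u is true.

c: False, u: False, s: False, e: False

  (1) s=F, e=F — same ✓
  (2) u=F ⇒ c: vacuous ✓
  (3) {c, s, u}: 0 true — at most one ✓
  (4) {e, s, c, u}: 0 true — at most one ✓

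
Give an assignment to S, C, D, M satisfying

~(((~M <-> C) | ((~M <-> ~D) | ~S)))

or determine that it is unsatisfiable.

S = True, C = False, D = True, M = False

  ~(((~M <-> C) | ((~M <-> ~D) | ~S))) = True
    (~M <-> C) | ((~M <-> ~D) | ~S) = False
      ~M <-> C = False
        ~M = True
      (~M <-> ~D) | ~S = False
        ~M <-> ~D = False
          ~M = True
          ~D = False
        ~S = False
The formula evaluates to True.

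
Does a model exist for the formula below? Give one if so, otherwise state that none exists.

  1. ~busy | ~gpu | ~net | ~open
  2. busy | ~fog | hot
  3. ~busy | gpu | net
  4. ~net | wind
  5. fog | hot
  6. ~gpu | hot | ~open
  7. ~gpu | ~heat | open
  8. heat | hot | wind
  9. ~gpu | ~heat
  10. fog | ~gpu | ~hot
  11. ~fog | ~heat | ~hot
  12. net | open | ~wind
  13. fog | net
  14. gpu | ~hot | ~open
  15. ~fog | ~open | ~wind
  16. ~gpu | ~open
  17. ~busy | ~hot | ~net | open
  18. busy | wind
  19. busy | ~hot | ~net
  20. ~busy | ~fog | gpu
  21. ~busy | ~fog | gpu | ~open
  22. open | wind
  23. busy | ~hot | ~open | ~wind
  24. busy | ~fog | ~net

open=F, net=T, heat=F, fog=T, gpu=T, wind=T, busy=T, hot=F

Try open = True:
  (~gpu | ~open) forces gpu = False.
  (gpu | ~hot | ~open) forces hot = False.
  (fog | hot) forces fog = True.
  (busy | ~fog | hot) forces busy = True.
  clause (~busy | ~fog | gpu) is falsified — backtrack.
So open = False.
  then (open | wind) forces wind = True.
  then (net | open | ~wind) forces net = True.
Set heat = False.
Set fog = True.
  then (busy | ~fog | ~net) forces busy = True.
  then (~busy | ~hot | ~net | open) forces hot = False.
  then (~busy | ~fog | gpu) forces gpu = True.
All clauses satisfied.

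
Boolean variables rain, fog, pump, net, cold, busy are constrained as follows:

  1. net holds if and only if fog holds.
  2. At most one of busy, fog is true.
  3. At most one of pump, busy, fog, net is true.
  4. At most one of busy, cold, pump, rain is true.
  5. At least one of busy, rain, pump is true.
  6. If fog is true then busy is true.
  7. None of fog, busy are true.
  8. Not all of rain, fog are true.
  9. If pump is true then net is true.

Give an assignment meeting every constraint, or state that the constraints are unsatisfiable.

rain = True, fog = False, pump = False, net = False, cold = False, busy = False

  (1) net=F, fog=F — same ✓
  (2) {busy, fog}: 0 true — at most one ✓
  (3) {pump, busy, fog, net}: 0 true — at most one ✓
  (4) {busy, cold, pump, rain}: 1 true — at most one ✓
  (5) {busy, rain, pump}: 1 true — at least one ✓
  (6) fog=F ⇒ busy: vacuous ✓
  (7) {fog, busy}: 0 true — none ✓
  (8) {rain, fog}: 1/2 true — not all ✓
  (9) pump=F ⇒ net: vacuous ✓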